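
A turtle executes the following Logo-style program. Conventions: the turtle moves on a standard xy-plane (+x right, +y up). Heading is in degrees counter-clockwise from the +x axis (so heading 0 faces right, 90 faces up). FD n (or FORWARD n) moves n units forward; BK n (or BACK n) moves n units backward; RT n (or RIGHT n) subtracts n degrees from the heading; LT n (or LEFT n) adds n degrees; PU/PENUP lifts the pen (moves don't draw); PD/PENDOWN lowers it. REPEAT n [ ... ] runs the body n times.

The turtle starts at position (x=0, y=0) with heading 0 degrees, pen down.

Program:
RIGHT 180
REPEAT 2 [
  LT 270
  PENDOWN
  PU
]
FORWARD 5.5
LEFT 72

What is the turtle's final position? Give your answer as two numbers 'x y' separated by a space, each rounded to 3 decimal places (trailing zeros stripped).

Executing turtle program step by step:
Start: pos=(0,0), heading=0, pen down
RT 180: heading 0 -> 180
REPEAT 2 [
  -- iteration 1/2 --
  LT 270: heading 180 -> 90
  PD: pen down
  PU: pen up
  -- iteration 2/2 --
  LT 270: heading 90 -> 0
  PD: pen down
  PU: pen up
]
FD 5.5: (0,0) -> (5.5,0) [heading=0, move]
LT 72: heading 0 -> 72
Final: pos=(5.5,0), heading=72, 0 segment(s) drawn

Answer: 5.5 0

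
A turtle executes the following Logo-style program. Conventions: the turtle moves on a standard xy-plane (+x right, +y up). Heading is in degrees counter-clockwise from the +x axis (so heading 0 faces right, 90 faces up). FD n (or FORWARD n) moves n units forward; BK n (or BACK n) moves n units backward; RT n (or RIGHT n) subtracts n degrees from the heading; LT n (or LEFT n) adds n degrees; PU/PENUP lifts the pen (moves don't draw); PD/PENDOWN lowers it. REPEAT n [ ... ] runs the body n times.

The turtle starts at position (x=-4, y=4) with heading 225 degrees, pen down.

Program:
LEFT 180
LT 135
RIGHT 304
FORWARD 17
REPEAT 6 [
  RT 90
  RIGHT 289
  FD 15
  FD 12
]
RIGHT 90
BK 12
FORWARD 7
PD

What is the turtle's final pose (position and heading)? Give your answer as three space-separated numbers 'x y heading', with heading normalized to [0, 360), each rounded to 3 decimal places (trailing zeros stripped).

Executing turtle program step by step:
Start: pos=(-4,4), heading=225, pen down
LT 180: heading 225 -> 45
LT 135: heading 45 -> 180
RT 304: heading 180 -> 236
FD 17: (-4,4) -> (-13.506,-10.094) [heading=236, draw]
REPEAT 6 [
  -- iteration 1/6 --
  RT 90: heading 236 -> 146
  RT 289: heading 146 -> 217
  FD 15: (-13.506,-10.094) -> (-25.486,-19.121) [heading=217, draw]
  FD 12: (-25.486,-19.121) -> (-35.069,-26.343) [heading=217, draw]
  -- iteration 2/6 --
  RT 90: heading 217 -> 127
  RT 289: heading 127 -> 198
  FD 15: (-35.069,-26.343) -> (-49.335,-30.978) [heading=198, draw]
  FD 12: (-49.335,-30.978) -> (-60.748,-34.686) [heading=198, draw]
  -- iteration 3/6 --
  RT 90: heading 198 -> 108
  RT 289: heading 108 -> 179
  FD 15: (-60.748,-34.686) -> (-75.746,-34.424) [heading=179, draw]
  FD 12: (-75.746,-34.424) -> (-87.744,-34.215) [heading=179, draw]
  -- iteration 4/6 --
  RT 90: heading 179 -> 89
  RT 289: heading 89 -> 160
  FD 15: (-87.744,-34.215) -> (-101.839,-29.085) [heading=160, draw]
  FD 12: (-101.839,-29.085) -> (-113.116,-24.98) [heading=160, draw]
  -- iteration 5/6 --
  RT 90: heading 160 -> 70
  RT 289: heading 70 -> 141
  FD 15: (-113.116,-24.98) -> (-124.773,-15.541) [heading=141, draw]
  FD 12: (-124.773,-15.541) -> (-134.098,-7.989) [heading=141, draw]
  -- iteration 6/6 --
  RT 90: heading 141 -> 51
  RT 289: heading 51 -> 122
  FD 15: (-134.098,-7.989) -> (-142.047,4.732) [heading=122, draw]
  FD 12: (-142.047,4.732) -> (-148.406,14.909) [heading=122, draw]
]
RT 90: heading 122 -> 32
BK 12: (-148.406,14.909) -> (-158.583,8.55) [heading=32, draw]
FD 7: (-158.583,8.55) -> (-152.647,12.259) [heading=32, draw]
PD: pen down
Final: pos=(-152.647,12.259), heading=32, 15 segment(s) drawn

Answer: -152.647 12.259 32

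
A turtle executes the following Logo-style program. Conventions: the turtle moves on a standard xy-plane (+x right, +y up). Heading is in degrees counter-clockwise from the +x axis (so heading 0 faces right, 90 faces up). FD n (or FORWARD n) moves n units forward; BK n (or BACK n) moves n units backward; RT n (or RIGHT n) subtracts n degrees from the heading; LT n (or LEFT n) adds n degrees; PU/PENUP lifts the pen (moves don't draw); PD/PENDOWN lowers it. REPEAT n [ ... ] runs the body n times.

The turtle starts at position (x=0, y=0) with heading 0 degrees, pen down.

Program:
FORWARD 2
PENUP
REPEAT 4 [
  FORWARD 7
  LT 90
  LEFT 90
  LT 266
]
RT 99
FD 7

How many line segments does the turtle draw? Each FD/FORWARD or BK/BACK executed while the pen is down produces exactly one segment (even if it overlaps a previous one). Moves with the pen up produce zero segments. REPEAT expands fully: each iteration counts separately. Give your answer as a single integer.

Executing turtle program step by step:
Start: pos=(0,0), heading=0, pen down
FD 2: (0,0) -> (2,0) [heading=0, draw]
PU: pen up
REPEAT 4 [
  -- iteration 1/4 --
  FD 7: (2,0) -> (9,0) [heading=0, move]
  LT 90: heading 0 -> 90
  LT 90: heading 90 -> 180
  LT 266: heading 180 -> 86
  -- iteration 2/4 --
  FD 7: (9,0) -> (9.488,6.983) [heading=86, move]
  LT 90: heading 86 -> 176
  LT 90: heading 176 -> 266
  LT 266: heading 266 -> 172
  -- iteration 3/4 --
  FD 7: (9.488,6.983) -> (2.556,7.957) [heading=172, move]
  LT 90: heading 172 -> 262
  LT 90: heading 262 -> 352
  LT 266: heading 352 -> 258
  -- iteration 4/4 --
  FD 7: (2.556,7.957) -> (1.101,1.11) [heading=258, move]
  LT 90: heading 258 -> 348
  LT 90: heading 348 -> 78
  LT 266: heading 78 -> 344
]
RT 99: heading 344 -> 245
FD 7: (1.101,1.11) -> (-1.857,-5.234) [heading=245, move]
Final: pos=(-1.857,-5.234), heading=245, 1 segment(s) drawn
Segments drawn: 1

Answer: 1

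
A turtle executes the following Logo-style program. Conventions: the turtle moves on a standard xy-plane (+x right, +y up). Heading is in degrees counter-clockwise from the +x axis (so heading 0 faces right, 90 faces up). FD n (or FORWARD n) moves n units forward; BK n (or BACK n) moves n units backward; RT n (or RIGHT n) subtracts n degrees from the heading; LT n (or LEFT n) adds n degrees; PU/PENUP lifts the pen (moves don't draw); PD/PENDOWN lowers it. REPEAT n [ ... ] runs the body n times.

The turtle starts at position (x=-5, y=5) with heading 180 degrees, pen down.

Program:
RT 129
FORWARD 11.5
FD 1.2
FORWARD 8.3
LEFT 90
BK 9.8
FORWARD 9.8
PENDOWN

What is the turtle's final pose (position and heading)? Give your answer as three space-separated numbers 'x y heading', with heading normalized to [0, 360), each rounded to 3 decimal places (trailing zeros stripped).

Answer: 8.216 21.32 141

Derivation:
Executing turtle program step by step:
Start: pos=(-5,5), heading=180, pen down
RT 129: heading 180 -> 51
FD 11.5: (-5,5) -> (2.237,13.937) [heading=51, draw]
FD 1.2: (2.237,13.937) -> (2.992,14.87) [heading=51, draw]
FD 8.3: (2.992,14.87) -> (8.216,21.32) [heading=51, draw]
LT 90: heading 51 -> 141
BK 9.8: (8.216,21.32) -> (15.832,15.153) [heading=141, draw]
FD 9.8: (15.832,15.153) -> (8.216,21.32) [heading=141, draw]
PD: pen down
Final: pos=(8.216,21.32), heading=141, 5 segment(s) drawn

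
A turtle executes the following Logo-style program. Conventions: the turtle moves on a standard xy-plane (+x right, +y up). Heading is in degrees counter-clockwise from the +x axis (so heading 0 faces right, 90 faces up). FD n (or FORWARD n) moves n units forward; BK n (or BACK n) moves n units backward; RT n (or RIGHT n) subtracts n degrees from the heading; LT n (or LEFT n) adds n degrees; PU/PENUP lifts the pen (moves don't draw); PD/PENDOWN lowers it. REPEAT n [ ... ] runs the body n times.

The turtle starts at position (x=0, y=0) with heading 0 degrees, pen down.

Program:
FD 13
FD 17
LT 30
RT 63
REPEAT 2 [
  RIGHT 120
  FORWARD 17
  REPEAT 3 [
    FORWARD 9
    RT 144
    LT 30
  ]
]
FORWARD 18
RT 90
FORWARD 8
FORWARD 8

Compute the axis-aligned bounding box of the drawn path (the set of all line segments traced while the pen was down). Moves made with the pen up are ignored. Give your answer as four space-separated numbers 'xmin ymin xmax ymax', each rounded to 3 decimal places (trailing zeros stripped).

Executing turtle program step by step:
Start: pos=(0,0), heading=0, pen down
FD 13: (0,0) -> (13,0) [heading=0, draw]
FD 17: (13,0) -> (30,0) [heading=0, draw]
LT 30: heading 0 -> 30
RT 63: heading 30 -> 327
REPEAT 2 [
  -- iteration 1/2 --
  RT 120: heading 327 -> 207
  FD 17: (30,0) -> (14.853,-7.718) [heading=207, draw]
  REPEAT 3 [
    -- iteration 1/3 --
    FD 9: (14.853,-7.718) -> (6.834,-11.804) [heading=207, draw]
    RT 144: heading 207 -> 63
    LT 30: heading 63 -> 93
    -- iteration 2/3 --
    FD 9: (6.834,-11.804) -> (6.363,-2.816) [heading=93, draw]
    RT 144: heading 93 -> 309
    LT 30: heading 309 -> 339
    -- iteration 3/3 --
    FD 9: (6.363,-2.816) -> (14.765,-6.041) [heading=339, draw]
    RT 144: heading 339 -> 195
    LT 30: heading 195 -> 225
  ]
  -- iteration 2/2 --
  RT 120: heading 225 -> 105
  FD 17: (14.765,-6.041) -> (10.365,10.379) [heading=105, draw]
  REPEAT 3 [
    -- iteration 1/3 --
    FD 9: (10.365,10.379) -> (8.036,19.073) [heading=105, draw]
    RT 144: heading 105 -> 321
    LT 30: heading 321 -> 351
    -- iteration 2/3 --
    FD 9: (8.036,19.073) -> (16.925,17.665) [heading=351, draw]
    RT 144: heading 351 -> 207
    LT 30: heading 207 -> 237
    -- iteration 3/3 --
    FD 9: (16.925,17.665) -> (12.023,10.117) [heading=237, draw]
    RT 144: heading 237 -> 93
    LT 30: heading 93 -> 123
  ]
]
FD 18: (12.023,10.117) -> (2.22,25.213) [heading=123, draw]
RT 90: heading 123 -> 33
FD 8: (2.22,25.213) -> (8.929,29.57) [heading=33, draw]
FD 8: (8.929,29.57) -> (15.638,33.927) [heading=33, draw]
Final: pos=(15.638,33.927), heading=33, 13 segment(s) drawn

Segment endpoints: x in {0, 2.22, 6.363, 6.834, 8.036, 8.929, 10.365, 12.023, 13, 14.765, 14.853, 15.638, 16.925, 30}, y in {-11.804, -7.718, -6.041, -2.816, 0, 10.117, 10.379, 17.665, 19.073, 25.213, 29.57, 33.927}
xmin=0, ymin=-11.804, xmax=30, ymax=33.927

Answer: 0 -11.804 30 33.927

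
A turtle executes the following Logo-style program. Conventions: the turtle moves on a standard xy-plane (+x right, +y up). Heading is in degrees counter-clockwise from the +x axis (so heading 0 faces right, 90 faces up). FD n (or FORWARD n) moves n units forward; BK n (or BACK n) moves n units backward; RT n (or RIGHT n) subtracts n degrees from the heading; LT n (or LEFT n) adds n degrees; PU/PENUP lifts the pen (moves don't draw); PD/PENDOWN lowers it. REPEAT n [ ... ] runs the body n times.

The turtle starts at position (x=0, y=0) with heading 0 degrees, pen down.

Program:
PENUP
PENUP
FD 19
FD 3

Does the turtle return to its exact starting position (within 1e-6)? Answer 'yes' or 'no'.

Answer: no

Derivation:
Executing turtle program step by step:
Start: pos=(0,0), heading=0, pen down
PU: pen up
PU: pen up
FD 19: (0,0) -> (19,0) [heading=0, move]
FD 3: (19,0) -> (22,0) [heading=0, move]
Final: pos=(22,0), heading=0, 0 segment(s) drawn

Start position: (0, 0)
Final position: (22, 0)
Distance = 22; >= 1e-6 -> NOT closed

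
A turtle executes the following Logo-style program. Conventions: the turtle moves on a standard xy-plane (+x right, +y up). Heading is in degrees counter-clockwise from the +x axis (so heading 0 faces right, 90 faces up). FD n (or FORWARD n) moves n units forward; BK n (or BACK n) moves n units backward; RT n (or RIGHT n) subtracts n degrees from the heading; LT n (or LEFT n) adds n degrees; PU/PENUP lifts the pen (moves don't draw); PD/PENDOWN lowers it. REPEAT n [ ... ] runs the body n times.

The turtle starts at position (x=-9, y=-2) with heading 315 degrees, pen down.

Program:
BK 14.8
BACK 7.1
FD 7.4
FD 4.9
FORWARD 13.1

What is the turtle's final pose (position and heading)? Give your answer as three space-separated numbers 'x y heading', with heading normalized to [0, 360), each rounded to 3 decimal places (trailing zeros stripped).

Executing turtle program step by step:
Start: pos=(-9,-2), heading=315, pen down
BK 14.8: (-9,-2) -> (-19.465,8.465) [heading=315, draw]
BK 7.1: (-19.465,8.465) -> (-24.486,13.486) [heading=315, draw]
FD 7.4: (-24.486,13.486) -> (-19.253,8.253) [heading=315, draw]
FD 4.9: (-19.253,8.253) -> (-15.788,4.788) [heading=315, draw]
FD 13.1: (-15.788,4.788) -> (-6.525,-4.475) [heading=315, draw]
Final: pos=(-6.525,-4.475), heading=315, 5 segment(s) drawn

Answer: -6.525 -4.475 315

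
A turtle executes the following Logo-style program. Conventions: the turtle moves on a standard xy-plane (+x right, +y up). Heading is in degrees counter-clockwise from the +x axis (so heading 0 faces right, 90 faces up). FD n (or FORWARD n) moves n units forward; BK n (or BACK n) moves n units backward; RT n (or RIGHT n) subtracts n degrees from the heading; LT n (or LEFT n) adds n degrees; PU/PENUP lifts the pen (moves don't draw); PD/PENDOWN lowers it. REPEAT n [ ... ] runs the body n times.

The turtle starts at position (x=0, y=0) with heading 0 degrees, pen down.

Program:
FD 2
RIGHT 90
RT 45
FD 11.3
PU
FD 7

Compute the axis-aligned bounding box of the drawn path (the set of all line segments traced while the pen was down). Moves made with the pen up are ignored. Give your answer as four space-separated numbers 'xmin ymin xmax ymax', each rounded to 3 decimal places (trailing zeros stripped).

Answer: -5.99 -7.99 2 0

Derivation:
Executing turtle program step by step:
Start: pos=(0,0), heading=0, pen down
FD 2: (0,0) -> (2,0) [heading=0, draw]
RT 90: heading 0 -> 270
RT 45: heading 270 -> 225
FD 11.3: (2,0) -> (-5.99,-7.99) [heading=225, draw]
PU: pen up
FD 7: (-5.99,-7.99) -> (-10.94,-12.94) [heading=225, move]
Final: pos=(-10.94,-12.94), heading=225, 2 segment(s) drawn

Segment endpoints: x in {-5.99, 0, 2}, y in {-7.99, 0}
xmin=-5.99, ymin=-7.99, xmax=2, ymax=0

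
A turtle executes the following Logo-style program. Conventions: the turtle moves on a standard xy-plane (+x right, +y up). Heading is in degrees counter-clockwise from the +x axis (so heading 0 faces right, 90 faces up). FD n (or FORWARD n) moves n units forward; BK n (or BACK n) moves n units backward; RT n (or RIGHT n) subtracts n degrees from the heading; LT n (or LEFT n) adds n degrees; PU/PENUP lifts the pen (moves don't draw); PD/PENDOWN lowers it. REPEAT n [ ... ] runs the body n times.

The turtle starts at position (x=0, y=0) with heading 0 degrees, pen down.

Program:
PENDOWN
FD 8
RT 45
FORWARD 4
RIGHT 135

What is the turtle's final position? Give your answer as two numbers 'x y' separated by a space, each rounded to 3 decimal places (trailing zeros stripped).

Executing turtle program step by step:
Start: pos=(0,0), heading=0, pen down
PD: pen down
FD 8: (0,0) -> (8,0) [heading=0, draw]
RT 45: heading 0 -> 315
FD 4: (8,0) -> (10.828,-2.828) [heading=315, draw]
RT 135: heading 315 -> 180
Final: pos=(10.828,-2.828), heading=180, 2 segment(s) drawn

Answer: 10.828 -2.828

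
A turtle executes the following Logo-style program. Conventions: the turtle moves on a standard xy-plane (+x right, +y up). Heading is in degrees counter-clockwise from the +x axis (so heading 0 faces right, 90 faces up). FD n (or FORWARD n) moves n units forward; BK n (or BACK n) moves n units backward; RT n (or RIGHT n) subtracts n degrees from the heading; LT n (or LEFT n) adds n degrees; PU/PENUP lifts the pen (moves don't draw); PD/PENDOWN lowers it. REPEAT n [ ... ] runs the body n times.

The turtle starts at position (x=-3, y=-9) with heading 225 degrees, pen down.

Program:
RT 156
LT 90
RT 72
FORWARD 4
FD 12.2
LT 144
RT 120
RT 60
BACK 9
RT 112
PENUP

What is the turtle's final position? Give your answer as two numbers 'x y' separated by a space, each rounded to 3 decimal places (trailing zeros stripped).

Executing turtle program step by step:
Start: pos=(-3,-9), heading=225, pen down
RT 156: heading 225 -> 69
LT 90: heading 69 -> 159
RT 72: heading 159 -> 87
FD 4: (-3,-9) -> (-2.791,-5.005) [heading=87, draw]
FD 12.2: (-2.791,-5.005) -> (-2.152,7.178) [heading=87, draw]
LT 144: heading 87 -> 231
RT 120: heading 231 -> 111
RT 60: heading 111 -> 51
BK 9: (-2.152,7.178) -> (-7.816,0.183) [heading=51, draw]
RT 112: heading 51 -> 299
PU: pen up
Final: pos=(-7.816,0.183), heading=299, 3 segment(s) drawn

Answer: -7.816 0.183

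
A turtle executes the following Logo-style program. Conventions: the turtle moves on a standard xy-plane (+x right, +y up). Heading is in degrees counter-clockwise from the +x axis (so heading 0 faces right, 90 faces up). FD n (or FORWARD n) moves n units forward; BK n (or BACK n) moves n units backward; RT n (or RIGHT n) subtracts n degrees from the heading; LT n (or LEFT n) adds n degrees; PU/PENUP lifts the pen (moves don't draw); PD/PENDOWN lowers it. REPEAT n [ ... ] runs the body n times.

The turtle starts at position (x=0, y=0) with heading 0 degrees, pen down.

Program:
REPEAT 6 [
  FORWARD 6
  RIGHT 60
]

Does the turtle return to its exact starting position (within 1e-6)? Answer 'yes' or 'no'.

Executing turtle program step by step:
Start: pos=(0,0), heading=0, pen down
REPEAT 6 [
  -- iteration 1/6 --
  FD 6: (0,0) -> (6,0) [heading=0, draw]
  RT 60: heading 0 -> 300
  -- iteration 2/6 --
  FD 6: (6,0) -> (9,-5.196) [heading=300, draw]
  RT 60: heading 300 -> 240
  -- iteration 3/6 --
  FD 6: (9,-5.196) -> (6,-10.392) [heading=240, draw]
  RT 60: heading 240 -> 180
  -- iteration 4/6 --
  FD 6: (6,-10.392) -> (0,-10.392) [heading=180, draw]
  RT 60: heading 180 -> 120
  -- iteration 5/6 --
  FD 6: (0,-10.392) -> (-3,-5.196) [heading=120, draw]
  RT 60: heading 120 -> 60
  -- iteration 6/6 --
  FD 6: (-3,-5.196) -> (0,0) [heading=60, draw]
  RT 60: heading 60 -> 0
]
Final: pos=(0,0), heading=0, 6 segment(s) drawn

Start position: (0, 0)
Final position: (0, 0)
Distance = 0; < 1e-6 -> CLOSED

Answer: yes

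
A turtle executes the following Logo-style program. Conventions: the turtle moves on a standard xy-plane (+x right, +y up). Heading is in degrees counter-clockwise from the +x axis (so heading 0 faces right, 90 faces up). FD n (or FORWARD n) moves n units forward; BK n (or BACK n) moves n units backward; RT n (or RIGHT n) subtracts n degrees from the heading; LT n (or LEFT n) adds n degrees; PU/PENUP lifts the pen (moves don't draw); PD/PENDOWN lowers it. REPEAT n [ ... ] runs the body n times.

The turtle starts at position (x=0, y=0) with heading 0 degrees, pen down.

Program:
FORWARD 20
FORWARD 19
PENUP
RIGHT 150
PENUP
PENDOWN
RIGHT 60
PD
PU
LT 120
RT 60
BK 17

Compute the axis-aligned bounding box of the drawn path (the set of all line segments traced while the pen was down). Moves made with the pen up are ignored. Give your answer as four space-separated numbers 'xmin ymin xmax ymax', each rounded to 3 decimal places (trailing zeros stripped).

Executing turtle program step by step:
Start: pos=(0,0), heading=0, pen down
FD 20: (0,0) -> (20,0) [heading=0, draw]
FD 19: (20,0) -> (39,0) [heading=0, draw]
PU: pen up
RT 150: heading 0 -> 210
PU: pen up
PD: pen down
RT 60: heading 210 -> 150
PD: pen down
PU: pen up
LT 120: heading 150 -> 270
RT 60: heading 270 -> 210
BK 17: (39,0) -> (53.722,8.5) [heading=210, move]
Final: pos=(53.722,8.5), heading=210, 2 segment(s) drawn

Segment endpoints: x in {0, 20, 39}, y in {0}
xmin=0, ymin=0, xmax=39, ymax=0

Answer: 0 0 39 0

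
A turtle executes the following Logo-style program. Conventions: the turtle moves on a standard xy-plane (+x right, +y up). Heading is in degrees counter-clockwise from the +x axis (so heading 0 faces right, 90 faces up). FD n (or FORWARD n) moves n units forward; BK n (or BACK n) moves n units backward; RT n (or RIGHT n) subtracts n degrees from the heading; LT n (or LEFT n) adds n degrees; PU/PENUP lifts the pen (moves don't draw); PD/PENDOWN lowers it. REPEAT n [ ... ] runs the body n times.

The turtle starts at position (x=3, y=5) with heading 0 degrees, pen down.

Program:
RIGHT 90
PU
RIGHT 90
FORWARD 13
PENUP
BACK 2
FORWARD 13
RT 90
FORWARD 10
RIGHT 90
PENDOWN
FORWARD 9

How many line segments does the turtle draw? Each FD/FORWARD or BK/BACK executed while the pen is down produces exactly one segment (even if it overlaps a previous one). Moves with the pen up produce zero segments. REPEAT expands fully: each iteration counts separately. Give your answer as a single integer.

Executing turtle program step by step:
Start: pos=(3,5), heading=0, pen down
RT 90: heading 0 -> 270
PU: pen up
RT 90: heading 270 -> 180
FD 13: (3,5) -> (-10,5) [heading=180, move]
PU: pen up
BK 2: (-10,5) -> (-8,5) [heading=180, move]
FD 13: (-8,5) -> (-21,5) [heading=180, move]
RT 90: heading 180 -> 90
FD 10: (-21,5) -> (-21,15) [heading=90, move]
RT 90: heading 90 -> 0
PD: pen down
FD 9: (-21,15) -> (-12,15) [heading=0, draw]
Final: pos=(-12,15), heading=0, 1 segment(s) drawn
Segments drawn: 1

Answer: 1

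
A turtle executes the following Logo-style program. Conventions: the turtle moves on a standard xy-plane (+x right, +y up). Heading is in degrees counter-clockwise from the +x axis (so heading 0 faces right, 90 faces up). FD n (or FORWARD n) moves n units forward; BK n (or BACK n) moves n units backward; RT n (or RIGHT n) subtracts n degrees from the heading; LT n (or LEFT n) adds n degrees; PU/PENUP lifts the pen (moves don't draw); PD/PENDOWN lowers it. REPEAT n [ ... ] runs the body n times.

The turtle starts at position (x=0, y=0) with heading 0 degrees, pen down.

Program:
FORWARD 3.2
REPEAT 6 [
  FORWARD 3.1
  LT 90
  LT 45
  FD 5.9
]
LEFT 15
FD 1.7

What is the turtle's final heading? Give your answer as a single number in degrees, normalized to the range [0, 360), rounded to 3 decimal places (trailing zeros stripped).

Executing turtle program step by step:
Start: pos=(0,0), heading=0, pen down
FD 3.2: (0,0) -> (3.2,0) [heading=0, draw]
REPEAT 6 [
  -- iteration 1/6 --
  FD 3.1: (3.2,0) -> (6.3,0) [heading=0, draw]
  LT 90: heading 0 -> 90
  LT 45: heading 90 -> 135
  FD 5.9: (6.3,0) -> (2.128,4.172) [heading=135, draw]
  -- iteration 2/6 --
  FD 3.1: (2.128,4.172) -> (-0.064,6.364) [heading=135, draw]
  LT 90: heading 135 -> 225
  LT 45: heading 225 -> 270
  FD 5.9: (-0.064,6.364) -> (-0.064,0.464) [heading=270, draw]
  -- iteration 3/6 --
  FD 3.1: (-0.064,0.464) -> (-0.064,-2.636) [heading=270, draw]
  LT 90: heading 270 -> 0
  LT 45: heading 0 -> 45
  FD 5.9: (-0.064,-2.636) -> (4.108,1.536) [heading=45, draw]
  -- iteration 4/6 --
  FD 3.1: (4.108,1.536) -> (6.3,3.728) [heading=45, draw]
  LT 90: heading 45 -> 135
  LT 45: heading 135 -> 180
  FD 5.9: (6.3,3.728) -> (0.4,3.728) [heading=180, draw]
  -- iteration 5/6 --
  FD 3.1: (0.4,3.728) -> (-2.7,3.728) [heading=180, draw]
  LT 90: heading 180 -> 270
  LT 45: heading 270 -> 315
  FD 5.9: (-2.7,3.728) -> (1.472,-0.444) [heading=315, draw]
  -- iteration 6/6 --
  FD 3.1: (1.472,-0.444) -> (3.664,-2.636) [heading=315, draw]
  LT 90: heading 315 -> 45
  LT 45: heading 45 -> 90
  FD 5.9: (3.664,-2.636) -> (3.664,3.264) [heading=90, draw]
]
LT 15: heading 90 -> 105
FD 1.7: (3.664,3.264) -> (3.224,4.906) [heading=105, draw]
Final: pos=(3.224,4.906), heading=105, 14 segment(s) drawn

Answer: 105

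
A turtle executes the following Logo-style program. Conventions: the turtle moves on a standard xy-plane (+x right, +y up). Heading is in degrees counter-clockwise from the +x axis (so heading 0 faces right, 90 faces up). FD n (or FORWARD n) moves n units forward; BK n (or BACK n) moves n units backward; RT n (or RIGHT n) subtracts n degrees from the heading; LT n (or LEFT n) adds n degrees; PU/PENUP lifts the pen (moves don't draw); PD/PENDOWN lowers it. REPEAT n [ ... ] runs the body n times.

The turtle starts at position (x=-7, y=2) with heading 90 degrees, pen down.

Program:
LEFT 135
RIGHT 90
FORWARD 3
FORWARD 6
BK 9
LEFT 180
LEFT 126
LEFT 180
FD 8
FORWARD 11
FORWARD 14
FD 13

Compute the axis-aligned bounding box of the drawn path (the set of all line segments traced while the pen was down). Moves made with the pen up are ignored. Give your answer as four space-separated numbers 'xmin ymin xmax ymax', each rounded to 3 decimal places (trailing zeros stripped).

Executing turtle program step by step:
Start: pos=(-7,2), heading=90, pen down
LT 135: heading 90 -> 225
RT 90: heading 225 -> 135
FD 3: (-7,2) -> (-9.121,4.121) [heading=135, draw]
FD 6: (-9.121,4.121) -> (-13.364,8.364) [heading=135, draw]
BK 9: (-13.364,8.364) -> (-7,2) [heading=135, draw]
LT 180: heading 135 -> 315
LT 126: heading 315 -> 81
LT 180: heading 81 -> 261
FD 8: (-7,2) -> (-8.251,-5.902) [heading=261, draw]
FD 11: (-8.251,-5.902) -> (-9.972,-16.766) [heading=261, draw]
FD 14: (-9.972,-16.766) -> (-12.162,-30.594) [heading=261, draw]
FD 13: (-12.162,-30.594) -> (-14.196,-43.434) [heading=261, draw]
Final: pos=(-14.196,-43.434), heading=261, 7 segment(s) drawn

Segment endpoints: x in {-14.196, -13.364, -12.162, -9.972, -9.121, -8.251, -7, -7}, y in {-43.434, -30.594, -16.766, -5.902, 2, 2, 4.121, 8.364}
xmin=-14.196, ymin=-43.434, xmax=-7, ymax=8.364

Answer: -14.196 -43.434 -7 8.364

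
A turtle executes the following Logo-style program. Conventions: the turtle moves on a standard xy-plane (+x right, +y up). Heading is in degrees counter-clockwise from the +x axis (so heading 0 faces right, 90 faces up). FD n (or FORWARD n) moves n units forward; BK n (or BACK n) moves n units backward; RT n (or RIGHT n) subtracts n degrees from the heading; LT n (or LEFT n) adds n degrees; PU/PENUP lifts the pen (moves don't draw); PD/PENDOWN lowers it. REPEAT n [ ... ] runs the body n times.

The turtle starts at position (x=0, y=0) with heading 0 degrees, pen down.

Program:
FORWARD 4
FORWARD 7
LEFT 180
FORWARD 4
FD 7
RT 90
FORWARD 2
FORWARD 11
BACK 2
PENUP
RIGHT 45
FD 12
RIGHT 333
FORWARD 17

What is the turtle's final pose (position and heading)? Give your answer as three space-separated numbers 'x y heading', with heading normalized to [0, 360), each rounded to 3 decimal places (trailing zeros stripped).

Executing turtle program step by step:
Start: pos=(0,0), heading=0, pen down
FD 4: (0,0) -> (4,0) [heading=0, draw]
FD 7: (4,0) -> (11,0) [heading=0, draw]
LT 180: heading 0 -> 180
FD 4: (11,0) -> (7,0) [heading=180, draw]
FD 7: (7,0) -> (0,0) [heading=180, draw]
RT 90: heading 180 -> 90
FD 2: (0,0) -> (0,2) [heading=90, draw]
FD 11: (0,2) -> (0,13) [heading=90, draw]
BK 2: (0,13) -> (0,11) [heading=90, draw]
PU: pen up
RT 45: heading 90 -> 45
FD 12: (0,11) -> (8.485,19.485) [heading=45, move]
RT 333: heading 45 -> 72
FD 17: (8.485,19.485) -> (13.739,35.653) [heading=72, move]
Final: pos=(13.739,35.653), heading=72, 7 segment(s) drawn

Answer: 13.739 35.653 72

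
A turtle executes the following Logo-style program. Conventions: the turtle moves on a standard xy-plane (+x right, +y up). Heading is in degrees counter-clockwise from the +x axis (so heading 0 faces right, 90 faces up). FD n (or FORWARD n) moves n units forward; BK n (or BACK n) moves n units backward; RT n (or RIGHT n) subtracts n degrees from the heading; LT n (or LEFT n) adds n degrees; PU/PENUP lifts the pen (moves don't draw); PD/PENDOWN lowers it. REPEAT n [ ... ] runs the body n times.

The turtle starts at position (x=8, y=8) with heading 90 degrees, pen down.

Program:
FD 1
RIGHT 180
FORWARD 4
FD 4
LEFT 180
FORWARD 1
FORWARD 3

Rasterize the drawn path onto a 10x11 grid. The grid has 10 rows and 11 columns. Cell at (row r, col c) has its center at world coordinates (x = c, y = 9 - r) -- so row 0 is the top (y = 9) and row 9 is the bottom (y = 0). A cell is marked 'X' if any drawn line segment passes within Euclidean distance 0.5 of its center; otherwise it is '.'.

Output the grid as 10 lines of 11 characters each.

Segment 0: (8,8) -> (8,9)
Segment 1: (8,9) -> (8,5)
Segment 2: (8,5) -> (8,1)
Segment 3: (8,1) -> (8,2)
Segment 4: (8,2) -> (8,5)

Answer: ........X..
........X..
........X..
........X..
........X..
........X..
........X..
........X..
........X..
...........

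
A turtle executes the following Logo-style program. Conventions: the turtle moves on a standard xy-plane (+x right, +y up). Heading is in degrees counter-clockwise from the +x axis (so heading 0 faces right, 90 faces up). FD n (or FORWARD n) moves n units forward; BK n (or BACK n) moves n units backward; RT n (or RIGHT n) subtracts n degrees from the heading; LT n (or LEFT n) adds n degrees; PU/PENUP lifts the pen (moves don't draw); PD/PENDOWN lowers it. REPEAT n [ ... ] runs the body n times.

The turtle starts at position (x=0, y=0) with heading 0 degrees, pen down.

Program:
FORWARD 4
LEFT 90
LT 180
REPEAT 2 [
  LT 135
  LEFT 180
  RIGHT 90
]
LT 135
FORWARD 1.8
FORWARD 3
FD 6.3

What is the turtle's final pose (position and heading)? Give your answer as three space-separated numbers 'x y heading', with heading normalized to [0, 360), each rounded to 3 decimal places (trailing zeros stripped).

Answer: -3.849 7.849 135

Derivation:
Executing turtle program step by step:
Start: pos=(0,0), heading=0, pen down
FD 4: (0,0) -> (4,0) [heading=0, draw]
LT 90: heading 0 -> 90
LT 180: heading 90 -> 270
REPEAT 2 [
  -- iteration 1/2 --
  LT 135: heading 270 -> 45
  LT 180: heading 45 -> 225
  RT 90: heading 225 -> 135
  -- iteration 2/2 --
  LT 135: heading 135 -> 270
  LT 180: heading 270 -> 90
  RT 90: heading 90 -> 0
]
LT 135: heading 0 -> 135
FD 1.8: (4,0) -> (2.727,1.273) [heading=135, draw]
FD 3: (2.727,1.273) -> (0.606,3.394) [heading=135, draw]
FD 6.3: (0.606,3.394) -> (-3.849,7.849) [heading=135, draw]
Final: pos=(-3.849,7.849), heading=135, 4 segment(s) drawn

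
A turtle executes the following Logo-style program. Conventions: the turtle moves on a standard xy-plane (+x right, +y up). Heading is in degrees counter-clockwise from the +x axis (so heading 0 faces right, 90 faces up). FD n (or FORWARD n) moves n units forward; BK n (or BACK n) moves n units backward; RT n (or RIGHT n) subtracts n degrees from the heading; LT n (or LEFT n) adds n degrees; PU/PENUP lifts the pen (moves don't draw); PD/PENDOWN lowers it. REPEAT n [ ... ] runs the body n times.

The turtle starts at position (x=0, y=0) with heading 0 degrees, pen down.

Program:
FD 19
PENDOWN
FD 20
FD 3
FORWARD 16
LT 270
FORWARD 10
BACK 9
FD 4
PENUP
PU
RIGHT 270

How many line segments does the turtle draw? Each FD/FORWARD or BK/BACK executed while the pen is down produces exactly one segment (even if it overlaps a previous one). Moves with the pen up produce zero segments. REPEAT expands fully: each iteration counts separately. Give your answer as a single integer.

Executing turtle program step by step:
Start: pos=(0,0), heading=0, pen down
FD 19: (0,0) -> (19,0) [heading=0, draw]
PD: pen down
FD 20: (19,0) -> (39,0) [heading=0, draw]
FD 3: (39,0) -> (42,0) [heading=0, draw]
FD 16: (42,0) -> (58,0) [heading=0, draw]
LT 270: heading 0 -> 270
FD 10: (58,0) -> (58,-10) [heading=270, draw]
BK 9: (58,-10) -> (58,-1) [heading=270, draw]
FD 4: (58,-1) -> (58,-5) [heading=270, draw]
PU: pen up
PU: pen up
RT 270: heading 270 -> 0
Final: pos=(58,-5), heading=0, 7 segment(s) drawn
Segments drawn: 7

Answer: 7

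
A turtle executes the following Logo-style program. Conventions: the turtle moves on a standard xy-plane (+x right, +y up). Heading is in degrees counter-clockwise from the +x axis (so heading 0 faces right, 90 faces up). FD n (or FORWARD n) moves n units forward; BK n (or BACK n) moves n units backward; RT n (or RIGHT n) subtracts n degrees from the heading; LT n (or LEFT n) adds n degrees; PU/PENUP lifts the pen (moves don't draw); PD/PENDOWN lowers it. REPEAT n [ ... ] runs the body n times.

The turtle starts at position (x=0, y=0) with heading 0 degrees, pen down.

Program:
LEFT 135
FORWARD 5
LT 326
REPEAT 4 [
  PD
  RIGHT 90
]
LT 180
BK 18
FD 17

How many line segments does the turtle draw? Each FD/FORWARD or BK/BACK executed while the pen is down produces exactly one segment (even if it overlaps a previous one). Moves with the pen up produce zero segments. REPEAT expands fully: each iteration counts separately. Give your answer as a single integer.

Answer: 3

Derivation:
Executing turtle program step by step:
Start: pos=(0,0), heading=0, pen down
LT 135: heading 0 -> 135
FD 5: (0,0) -> (-3.536,3.536) [heading=135, draw]
LT 326: heading 135 -> 101
REPEAT 4 [
  -- iteration 1/4 --
  PD: pen down
  RT 90: heading 101 -> 11
  -- iteration 2/4 --
  PD: pen down
  RT 90: heading 11 -> 281
  -- iteration 3/4 --
  PD: pen down
  RT 90: heading 281 -> 191
  -- iteration 4/4 --
  PD: pen down
  RT 90: heading 191 -> 101
]
LT 180: heading 101 -> 281
BK 18: (-3.536,3.536) -> (-6.97,21.205) [heading=281, draw]
FD 17: (-6.97,21.205) -> (-3.726,4.517) [heading=281, draw]
Final: pos=(-3.726,4.517), heading=281, 3 segment(s) drawn
Segments drawn: 3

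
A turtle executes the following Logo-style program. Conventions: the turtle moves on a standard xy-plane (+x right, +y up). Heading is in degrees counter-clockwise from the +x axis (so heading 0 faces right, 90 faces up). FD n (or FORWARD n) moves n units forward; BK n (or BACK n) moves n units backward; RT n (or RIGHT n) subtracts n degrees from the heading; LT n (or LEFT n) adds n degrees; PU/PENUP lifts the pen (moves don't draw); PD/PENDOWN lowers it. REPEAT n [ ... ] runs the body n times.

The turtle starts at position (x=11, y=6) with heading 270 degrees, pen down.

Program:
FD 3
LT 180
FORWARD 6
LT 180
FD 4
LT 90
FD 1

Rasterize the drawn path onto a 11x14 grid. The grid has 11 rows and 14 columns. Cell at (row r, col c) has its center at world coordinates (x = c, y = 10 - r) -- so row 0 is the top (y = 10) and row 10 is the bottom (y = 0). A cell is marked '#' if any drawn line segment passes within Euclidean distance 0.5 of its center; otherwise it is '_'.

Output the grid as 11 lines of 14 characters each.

Segment 0: (11,6) -> (11,3)
Segment 1: (11,3) -> (11,9)
Segment 2: (11,9) -> (11,5)
Segment 3: (11,5) -> (12,5)

Answer: ______________
___________#__
___________#__
___________#__
___________#__
___________##_
___________#__
___________#__
______________
______________
______________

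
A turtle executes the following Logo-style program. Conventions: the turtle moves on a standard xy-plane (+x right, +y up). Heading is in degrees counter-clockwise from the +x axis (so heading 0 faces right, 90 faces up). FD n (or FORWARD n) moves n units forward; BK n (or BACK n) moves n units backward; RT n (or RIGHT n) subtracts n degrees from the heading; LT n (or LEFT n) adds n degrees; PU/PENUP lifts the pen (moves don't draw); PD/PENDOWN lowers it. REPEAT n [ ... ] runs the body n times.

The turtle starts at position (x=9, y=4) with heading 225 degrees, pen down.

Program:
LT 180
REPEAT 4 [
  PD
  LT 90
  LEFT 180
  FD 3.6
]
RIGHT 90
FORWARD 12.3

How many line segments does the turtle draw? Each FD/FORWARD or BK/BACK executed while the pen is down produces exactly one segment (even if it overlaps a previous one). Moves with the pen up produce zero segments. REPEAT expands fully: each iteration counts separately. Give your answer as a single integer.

Executing turtle program step by step:
Start: pos=(9,4), heading=225, pen down
LT 180: heading 225 -> 45
REPEAT 4 [
  -- iteration 1/4 --
  PD: pen down
  LT 90: heading 45 -> 135
  LT 180: heading 135 -> 315
  FD 3.6: (9,4) -> (11.546,1.454) [heading=315, draw]
  -- iteration 2/4 --
  PD: pen down
  LT 90: heading 315 -> 45
  LT 180: heading 45 -> 225
  FD 3.6: (11.546,1.454) -> (9,-1.091) [heading=225, draw]
  -- iteration 3/4 --
  PD: pen down
  LT 90: heading 225 -> 315
  LT 180: heading 315 -> 135
  FD 3.6: (9,-1.091) -> (6.454,1.454) [heading=135, draw]
  -- iteration 4/4 --
  PD: pen down
  LT 90: heading 135 -> 225
  LT 180: heading 225 -> 45
  FD 3.6: (6.454,1.454) -> (9,4) [heading=45, draw]
]
RT 90: heading 45 -> 315
FD 12.3: (9,4) -> (17.697,-4.697) [heading=315, draw]
Final: pos=(17.697,-4.697), heading=315, 5 segment(s) drawn
Segments drawn: 5

Answer: 5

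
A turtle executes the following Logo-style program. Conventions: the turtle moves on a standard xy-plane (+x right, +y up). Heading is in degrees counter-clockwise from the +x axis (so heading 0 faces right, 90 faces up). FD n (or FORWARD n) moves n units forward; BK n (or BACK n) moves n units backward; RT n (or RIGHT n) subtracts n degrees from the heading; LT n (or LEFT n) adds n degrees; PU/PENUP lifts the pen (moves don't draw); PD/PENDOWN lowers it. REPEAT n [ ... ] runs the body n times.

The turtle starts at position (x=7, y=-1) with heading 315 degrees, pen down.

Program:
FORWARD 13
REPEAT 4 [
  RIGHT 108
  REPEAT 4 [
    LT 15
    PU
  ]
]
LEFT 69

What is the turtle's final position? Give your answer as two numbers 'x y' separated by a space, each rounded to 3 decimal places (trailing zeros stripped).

Executing turtle program step by step:
Start: pos=(7,-1), heading=315, pen down
FD 13: (7,-1) -> (16.192,-10.192) [heading=315, draw]
REPEAT 4 [
  -- iteration 1/4 --
  RT 108: heading 315 -> 207
  REPEAT 4 [
    -- iteration 1/4 --
    LT 15: heading 207 -> 222
    PU: pen up
    -- iteration 2/4 --
    LT 15: heading 222 -> 237
    PU: pen up
    -- iteration 3/4 --
    LT 15: heading 237 -> 252
    PU: pen up
    -- iteration 4/4 --
    LT 15: heading 252 -> 267
    PU: pen up
  ]
  -- iteration 2/4 --
  RT 108: heading 267 -> 159
  REPEAT 4 [
    -- iteration 1/4 --
    LT 15: heading 159 -> 174
    PU: pen up
    -- iteration 2/4 --
    LT 15: heading 174 -> 189
    PU: pen up
    -- iteration 3/4 --
    LT 15: heading 189 -> 204
    PU: pen up
    -- iteration 4/4 --
    LT 15: heading 204 -> 219
    PU: pen up
  ]
  -- iteration 3/4 --
  RT 108: heading 219 -> 111
  REPEAT 4 [
    -- iteration 1/4 --
    LT 15: heading 111 -> 126
    PU: pen up
    -- iteration 2/4 --
    LT 15: heading 126 -> 141
    PU: pen up
    -- iteration 3/4 --
    LT 15: heading 141 -> 156
    PU: pen up
    -- iteration 4/4 --
    LT 15: heading 156 -> 171
    PU: pen up
  ]
  -- iteration 4/4 --
  RT 108: heading 171 -> 63
  REPEAT 4 [
    -- iteration 1/4 --
    LT 15: heading 63 -> 78
    PU: pen up
    -- iteration 2/4 --
    LT 15: heading 78 -> 93
    PU: pen up
    -- iteration 3/4 --
    LT 15: heading 93 -> 108
    PU: pen up
    -- iteration 4/4 --
    LT 15: heading 108 -> 123
    PU: pen up
  ]
]
LT 69: heading 123 -> 192
Final: pos=(16.192,-10.192), heading=192, 1 segment(s) drawn

Answer: 16.192 -10.192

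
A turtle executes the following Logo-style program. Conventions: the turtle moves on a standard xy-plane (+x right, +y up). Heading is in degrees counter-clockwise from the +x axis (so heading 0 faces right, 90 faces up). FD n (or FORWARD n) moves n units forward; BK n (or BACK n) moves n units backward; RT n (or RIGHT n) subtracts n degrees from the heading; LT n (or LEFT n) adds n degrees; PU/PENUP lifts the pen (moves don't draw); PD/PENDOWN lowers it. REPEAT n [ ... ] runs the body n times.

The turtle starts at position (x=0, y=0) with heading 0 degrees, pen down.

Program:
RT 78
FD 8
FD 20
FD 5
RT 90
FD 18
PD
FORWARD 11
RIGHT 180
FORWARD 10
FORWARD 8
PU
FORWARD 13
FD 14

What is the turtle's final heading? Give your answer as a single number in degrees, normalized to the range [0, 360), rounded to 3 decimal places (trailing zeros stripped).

Executing turtle program step by step:
Start: pos=(0,0), heading=0, pen down
RT 78: heading 0 -> 282
FD 8: (0,0) -> (1.663,-7.825) [heading=282, draw]
FD 20: (1.663,-7.825) -> (5.822,-27.388) [heading=282, draw]
FD 5: (5.822,-27.388) -> (6.861,-32.279) [heading=282, draw]
RT 90: heading 282 -> 192
FD 18: (6.861,-32.279) -> (-10.746,-36.021) [heading=192, draw]
PD: pen down
FD 11: (-10.746,-36.021) -> (-21.505,-38.308) [heading=192, draw]
RT 180: heading 192 -> 12
FD 10: (-21.505,-38.308) -> (-11.724,-36.229) [heading=12, draw]
FD 8: (-11.724,-36.229) -> (-3.899,-34.566) [heading=12, draw]
PU: pen up
FD 13: (-3.899,-34.566) -> (8.817,-31.863) [heading=12, move]
FD 14: (8.817,-31.863) -> (22.511,-28.952) [heading=12, move]
Final: pos=(22.511,-28.952), heading=12, 7 segment(s) drawn

Answer: 12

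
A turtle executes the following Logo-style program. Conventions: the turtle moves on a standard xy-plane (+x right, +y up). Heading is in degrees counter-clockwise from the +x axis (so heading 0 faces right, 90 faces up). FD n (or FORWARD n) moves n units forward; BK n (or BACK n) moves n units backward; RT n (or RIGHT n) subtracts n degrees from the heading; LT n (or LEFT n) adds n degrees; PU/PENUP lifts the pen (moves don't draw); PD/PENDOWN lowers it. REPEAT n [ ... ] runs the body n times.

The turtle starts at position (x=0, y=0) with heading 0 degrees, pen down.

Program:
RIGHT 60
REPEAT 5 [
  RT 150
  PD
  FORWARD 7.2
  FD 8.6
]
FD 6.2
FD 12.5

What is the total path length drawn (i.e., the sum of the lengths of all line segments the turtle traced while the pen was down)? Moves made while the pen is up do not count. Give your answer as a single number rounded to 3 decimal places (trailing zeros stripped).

Answer: 97.7

Derivation:
Executing turtle program step by step:
Start: pos=(0,0), heading=0, pen down
RT 60: heading 0 -> 300
REPEAT 5 [
  -- iteration 1/5 --
  RT 150: heading 300 -> 150
  PD: pen down
  FD 7.2: (0,0) -> (-6.235,3.6) [heading=150, draw]
  FD 8.6: (-6.235,3.6) -> (-13.683,7.9) [heading=150, draw]
  -- iteration 2/5 --
  RT 150: heading 150 -> 0
  PD: pen down
  FD 7.2: (-13.683,7.9) -> (-6.483,7.9) [heading=0, draw]
  FD 8.6: (-6.483,7.9) -> (2.117,7.9) [heading=0, draw]
  -- iteration 3/5 --
  RT 150: heading 0 -> 210
  PD: pen down
  FD 7.2: (2.117,7.9) -> (-4.119,4.3) [heading=210, draw]
  FD 8.6: (-4.119,4.3) -> (-11.566,0) [heading=210, draw]
  -- iteration 4/5 --
  RT 150: heading 210 -> 60
  PD: pen down
  FD 7.2: (-11.566,0) -> (-7.966,6.235) [heading=60, draw]
  FD 8.6: (-7.966,6.235) -> (-3.666,13.683) [heading=60, draw]
  -- iteration 5/5 --
  RT 150: heading 60 -> 270
  PD: pen down
  FD 7.2: (-3.666,13.683) -> (-3.666,6.483) [heading=270, draw]
  FD 8.6: (-3.666,6.483) -> (-3.666,-2.117) [heading=270, draw]
]
FD 6.2: (-3.666,-2.117) -> (-3.666,-8.317) [heading=270, draw]
FD 12.5: (-3.666,-8.317) -> (-3.666,-20.817) [heading=270, draw]
Final: pos=(-3.666,-20.817), heading=270, 12 segment(s) drawn

Segment lengths:
  seg 1: (0,0) -> (-6.235,3.6), length = 7.2
  seg 2: (-6.235,3.6) -> (-13.683,7.9), length = 8.6
  seg 3: (-13.683,7.9) -> (-6.483,7.9), length = 7.2
  seg 4: (-6.483,7.9) -> (2.117,7.9), length = 8.6
  seg 5: (2.117,7.9) -> (-4.119,4.3), length = 7.2
  seg 6: (-4.119,4.3) -> (-11.566,0), length = 8.6
  seg 7: (-11.566,0) -> (-7.966,6.235), length = 7.2
  seg 8: (-7.966,6.235) -> (-3.666,13.683), length = 8.6
  seg 9: (-3.666,13.683) -> (-3.666,6.483), length = 7.2
  seg 10: (-3.666,6.483) -> (-3.666,-2.117), length = 8.6
  seg 11: (-3.666,-2.117) -> (-3.666,-8.317), length = 6.2
  seg 12: (-3.666,-8.317) -> (-3.666,-20.817), length = 12.5
Total = 97.7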